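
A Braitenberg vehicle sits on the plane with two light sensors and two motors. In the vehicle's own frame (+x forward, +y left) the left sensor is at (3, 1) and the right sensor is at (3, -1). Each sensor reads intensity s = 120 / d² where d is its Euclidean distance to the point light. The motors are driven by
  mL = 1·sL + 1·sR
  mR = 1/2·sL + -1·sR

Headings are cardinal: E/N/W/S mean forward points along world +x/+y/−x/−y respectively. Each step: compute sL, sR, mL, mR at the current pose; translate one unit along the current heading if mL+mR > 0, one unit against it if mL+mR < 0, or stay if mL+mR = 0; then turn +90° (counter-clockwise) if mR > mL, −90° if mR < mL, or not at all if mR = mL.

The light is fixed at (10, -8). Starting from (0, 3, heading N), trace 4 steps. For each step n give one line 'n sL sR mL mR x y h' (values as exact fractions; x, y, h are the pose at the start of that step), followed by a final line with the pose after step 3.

n=0: pose=(0,3,N); sL=120/317, sR=120/277; mL=71280/87809, mR=-21420/87809; mL+mR=180/317 → advance +1; mR−mL=-92700/87809 → turn -1·90°
n=1: pose=(0,4,E); sL=60/109, sR=12/17; mL=2328/1853, mR=-798/1853; mL+mR=90/109 → advance +1; mR−mL=-3126/1853 → turn -1·90°
n=2: pose=(1,4,S); sL=24/29, sR=120/181; mL=7824/5249, mR=-1308/5249; mL+mR=36/29 → advance +1; mR−mL=-9132/5249 → turn -1·90°
n=3: pose=(1,3,W); sL=30/61, sR=5/12; mL=665/732, mR=-125/732; mL+mR=45/61 → advance +1; mR−mL=-395/366 → turn -1·90°

0 120/317 120/277 71280/87809 -21420/87809 0 3 N
1 60/109 12/17 2328/1853 -798/1853 0 4 E
2 24/29 120/181 7824/5249 -1308/5249 1 4 S
3 30/61 5/12 665/732 -125/732 1 3 W
final 0 3 N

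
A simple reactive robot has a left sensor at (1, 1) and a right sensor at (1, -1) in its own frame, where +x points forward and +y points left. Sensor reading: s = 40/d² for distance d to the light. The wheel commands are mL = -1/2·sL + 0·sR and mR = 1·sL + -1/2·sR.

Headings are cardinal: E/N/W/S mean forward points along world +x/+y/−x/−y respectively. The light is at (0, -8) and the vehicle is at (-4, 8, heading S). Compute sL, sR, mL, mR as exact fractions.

20/117 4/25 -10/117 266/2925

left sensor world pos  = (-3, 7); dL² = 234
right sensor world pos = (-5, 7); dR² = 250
sL = 40/234 = 20/117
sR = 40/250 = 4/25
mL = -1/2·sL + 0·sR = -10/117
mR = 1·sL + -1/2·sR = 266/2925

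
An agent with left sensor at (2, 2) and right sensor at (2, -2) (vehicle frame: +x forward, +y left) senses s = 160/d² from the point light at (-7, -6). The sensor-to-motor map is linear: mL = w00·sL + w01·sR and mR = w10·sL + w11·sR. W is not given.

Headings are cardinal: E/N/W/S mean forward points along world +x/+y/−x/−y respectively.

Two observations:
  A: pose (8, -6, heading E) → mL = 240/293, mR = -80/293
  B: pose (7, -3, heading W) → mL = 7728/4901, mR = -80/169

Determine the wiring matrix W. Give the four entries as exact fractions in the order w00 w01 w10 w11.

1 1/2 0 -1/2

obs A: pose=(8,-6,E) → sL=160/293, sR=160/293, mL=240/293, mR=-80/293
obs B: pose=(7,-3,W) → sL=32/29, sR=160/169, mL=7728/4901, mR=-80/169
sensor matrix S = [[160/293, 160/293], [32/29, 160/169]]; det S = -122880/1435993
solve [mL_A; mL_B] = S·[w00; w01] and [mR_A; mR_B] = S·[w10; w11]:
  w00 = 1, w01 = 1/2, w10 = 0, w11 = -1/2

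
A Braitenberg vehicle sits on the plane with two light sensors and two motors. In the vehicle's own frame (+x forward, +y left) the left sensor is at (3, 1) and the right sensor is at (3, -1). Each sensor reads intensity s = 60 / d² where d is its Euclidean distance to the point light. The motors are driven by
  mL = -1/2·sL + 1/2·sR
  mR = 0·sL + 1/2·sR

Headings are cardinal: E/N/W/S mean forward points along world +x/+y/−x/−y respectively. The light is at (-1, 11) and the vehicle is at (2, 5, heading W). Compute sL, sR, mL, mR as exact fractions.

left sensor world pos  = (-1, 4); dL² = 49
right sensor world pos = (-1, 6); dR² = 25
sL = 60/49 = 60/49
sR = 60/25 = 12/5
mL = -1/2·sL + 1/2·sR = 144/245
mR = 0·sL + 1/2·sR = 6/5

60/49 12/5 144/245 6/5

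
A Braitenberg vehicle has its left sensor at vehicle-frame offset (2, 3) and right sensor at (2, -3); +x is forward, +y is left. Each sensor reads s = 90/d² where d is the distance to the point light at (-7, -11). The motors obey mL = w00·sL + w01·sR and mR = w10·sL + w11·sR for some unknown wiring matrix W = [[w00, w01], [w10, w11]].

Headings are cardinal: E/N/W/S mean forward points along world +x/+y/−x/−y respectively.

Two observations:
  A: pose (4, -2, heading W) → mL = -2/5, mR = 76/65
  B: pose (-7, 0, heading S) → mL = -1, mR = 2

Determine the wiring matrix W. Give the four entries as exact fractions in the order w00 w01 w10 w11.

obs A: pose=(4,-2,W) → sL=10/13, sR=2/5, mL=-2/5, mR=76/65
obs B: pose=(-7,0,S) → sL=1, sR=1, mL=-1, mR=2
sensor matrix S = [[10/13, 2/5], [1, 1]]; det S = 24/65
solve [mL_A; mL_B] = S·[w00; w01] and [mR_A; mR_B] = S·[w10; w11]:
  w00 = 0, w01 = -1, w10 = 1, w11 = 1

0 -1 1 1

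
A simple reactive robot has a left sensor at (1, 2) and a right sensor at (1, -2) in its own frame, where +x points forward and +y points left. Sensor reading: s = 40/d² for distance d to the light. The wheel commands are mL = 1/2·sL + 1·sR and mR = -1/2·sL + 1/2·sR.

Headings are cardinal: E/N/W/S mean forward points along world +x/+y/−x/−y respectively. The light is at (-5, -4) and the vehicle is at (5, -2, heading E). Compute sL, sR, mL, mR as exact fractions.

left sensor world pos  = (6, 0); dL² = 137
right sensor world pos = (6, -4); dR² = 121
sL = 40/137 = 40/137
sR = 40/121 = 40/121
mL = 1/2·sL + 1·sR = 7900/16577
mR = -1/2·sL + 1/2·sR = 320/16577

40/137 40/121 7900/16577 320/16577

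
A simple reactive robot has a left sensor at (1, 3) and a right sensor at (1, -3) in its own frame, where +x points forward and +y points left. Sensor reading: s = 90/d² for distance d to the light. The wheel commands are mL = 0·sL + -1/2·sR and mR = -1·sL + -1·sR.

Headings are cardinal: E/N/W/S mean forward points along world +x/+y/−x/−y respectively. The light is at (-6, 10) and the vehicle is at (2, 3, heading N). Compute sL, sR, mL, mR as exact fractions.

left sensor world pos  = (-1, 4); dL² = 61
right sensor world pos = (5, 4); dR² = 157
sL = 90/61 = 90/61
sR = 90/157 = 90/157
mL = 0·sL + -1/2·sR = -45/157
mR = -1·sL + -1·sR = -19620/9577

90/61 90/157 -45/157 -19620/9577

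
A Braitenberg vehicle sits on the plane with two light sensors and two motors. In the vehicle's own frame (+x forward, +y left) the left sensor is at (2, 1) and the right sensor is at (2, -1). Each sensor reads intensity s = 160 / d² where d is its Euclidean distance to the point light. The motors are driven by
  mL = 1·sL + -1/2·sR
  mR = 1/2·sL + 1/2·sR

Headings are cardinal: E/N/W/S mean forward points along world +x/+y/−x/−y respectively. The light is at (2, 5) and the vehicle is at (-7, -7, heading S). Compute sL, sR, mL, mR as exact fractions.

left sensor world pos  = (-6, -9); dL² = 260
right sensor world pos = (-8, -9); dR² = 296
sL = 160/260 = 8/13
sR = 160/296 = 20/37
mL = 1·sL + -1/2·sR = 166/481
mR = 1/2·sL + 1/2·sR = 278/481

8/13 20/37 166/481 278/481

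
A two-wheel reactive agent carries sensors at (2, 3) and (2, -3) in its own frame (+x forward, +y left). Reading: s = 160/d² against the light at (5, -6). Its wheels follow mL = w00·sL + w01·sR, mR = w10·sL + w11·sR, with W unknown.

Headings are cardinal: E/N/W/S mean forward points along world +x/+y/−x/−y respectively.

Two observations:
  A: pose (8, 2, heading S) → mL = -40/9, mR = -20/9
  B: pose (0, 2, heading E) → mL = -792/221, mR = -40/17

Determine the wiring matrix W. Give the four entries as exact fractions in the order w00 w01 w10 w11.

obs A: pose=(8,2,S) → sL=20/9, sR=40/9, mL=-40/9, mR=-20/9
obs B: pose=(0,2,E) → sL=16/13, sR=80/17, mL=-792/221, mR=-40/17
sensor matrix S = [[20/9, 40/9], [16/13, 80/17]]; det S = 9920/1989
solve [mL_A; mL_B] = S·[w00; w01] and [mR_A; mR_B] = S·[w10; w11]:
  w00 = -1, w01 = -1/2, w10 = 0, w11 = -1/2

-1 -1/2 0 -1/2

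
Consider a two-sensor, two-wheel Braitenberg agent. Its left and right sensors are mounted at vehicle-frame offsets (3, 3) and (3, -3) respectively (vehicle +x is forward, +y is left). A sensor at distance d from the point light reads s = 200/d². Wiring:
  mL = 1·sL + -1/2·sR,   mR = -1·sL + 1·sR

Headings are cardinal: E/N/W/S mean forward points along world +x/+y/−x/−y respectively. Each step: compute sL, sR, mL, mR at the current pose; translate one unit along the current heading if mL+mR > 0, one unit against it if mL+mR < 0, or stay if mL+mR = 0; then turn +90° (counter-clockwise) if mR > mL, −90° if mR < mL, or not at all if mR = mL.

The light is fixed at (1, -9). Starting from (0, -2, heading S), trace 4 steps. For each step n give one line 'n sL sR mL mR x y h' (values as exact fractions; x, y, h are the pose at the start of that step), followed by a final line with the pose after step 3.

0 10 25/4 55/8 -15/4 0 -2 S
1 8 200/97 676/97 -576/97 0 -3 W
2 100/53 100/41 1450/2173 1200/2173 -1 -3 N
3 200/101 200/17 -6700/1717 16800/1717 -1 -2 E
final 0 -2 N

n=0: pose=(0,-2,S); sL=10, sR=25/4; mL=55/8, mR=-15/4; mL+mR=25/8 → advance +1; mR−mL=-85/8 → turn -1·90°
n=1: pose=(0,-3,W); sL=8, sR=200/97; mL=676/97, mR=-576/97; mL+mR=100/97 → advance +1; mR−mL=-1252/97 → turn -1·90°
n=2: pose=(-1,-3,N); sL=100/53, sR=100/41; mL=1450/2173, mR=1200/2173; mL+mR=50/41 → advance +1; mR−mL=-250/2173 → turn -1·90°
n=3: pose=(-1,-2,E); sL=200/101, sR=200/17; mL=-6700/1717, mR=16800/1717; mL+mR=100/17 → advance +1; mR−mL=23500/1717 → turn +1·90°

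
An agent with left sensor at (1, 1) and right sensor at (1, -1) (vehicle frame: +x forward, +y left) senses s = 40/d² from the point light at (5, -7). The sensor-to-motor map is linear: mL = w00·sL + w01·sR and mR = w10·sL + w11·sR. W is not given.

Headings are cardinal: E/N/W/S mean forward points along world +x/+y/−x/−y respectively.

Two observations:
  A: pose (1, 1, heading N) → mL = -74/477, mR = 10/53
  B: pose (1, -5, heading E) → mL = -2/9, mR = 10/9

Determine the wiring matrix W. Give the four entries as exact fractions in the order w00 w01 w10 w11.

-1 1/2 1/2 0

obs A: pose=(1,1,N) → sL=20/53, sR=4/9, mL=-74/477, mR=10/53
obs B: pose=(1,-5,E) → sL=20/9, sR=4, mL=-2/9, mR=10/9
sensor matrix S = [[20/53, 4/9], [20/9, 4]]; det S = 2240/4293
solve [mL_A; mL_B] = S·[w00; w01] and [mR_A; mR_B] = S·[w10; w11]:
  w00 = -1, w01 = 1/2, w10 = 1/2, w11 = 0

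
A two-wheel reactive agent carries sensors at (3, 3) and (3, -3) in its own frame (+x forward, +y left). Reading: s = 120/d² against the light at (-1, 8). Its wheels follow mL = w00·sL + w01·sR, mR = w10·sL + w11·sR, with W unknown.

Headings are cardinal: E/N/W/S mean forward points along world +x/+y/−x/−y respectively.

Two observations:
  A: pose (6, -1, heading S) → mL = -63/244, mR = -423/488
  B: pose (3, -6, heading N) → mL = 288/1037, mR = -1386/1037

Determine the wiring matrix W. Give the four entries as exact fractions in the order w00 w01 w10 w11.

1 -1 -1 -1/2

obs A: pose=(6,-1,S) → sL=30/61, sR=3/4, mL=-63/244, mR=-423/488
obs B: pose=(3,-6,N) → sL=60/61, sR=12/17, mL=288/1037, mR=-1386/1037
sensor matrix S = [[30/61, 3/4], [60/61, 12/17]]; det S = -405/1037
solve [mL_A; mL_B] = S·[w00; w01] and [mR_A; mR_B] = S·[w10; w11]:
  w00 = 1, w01 = -1, w10 = -1, w11 = -1/2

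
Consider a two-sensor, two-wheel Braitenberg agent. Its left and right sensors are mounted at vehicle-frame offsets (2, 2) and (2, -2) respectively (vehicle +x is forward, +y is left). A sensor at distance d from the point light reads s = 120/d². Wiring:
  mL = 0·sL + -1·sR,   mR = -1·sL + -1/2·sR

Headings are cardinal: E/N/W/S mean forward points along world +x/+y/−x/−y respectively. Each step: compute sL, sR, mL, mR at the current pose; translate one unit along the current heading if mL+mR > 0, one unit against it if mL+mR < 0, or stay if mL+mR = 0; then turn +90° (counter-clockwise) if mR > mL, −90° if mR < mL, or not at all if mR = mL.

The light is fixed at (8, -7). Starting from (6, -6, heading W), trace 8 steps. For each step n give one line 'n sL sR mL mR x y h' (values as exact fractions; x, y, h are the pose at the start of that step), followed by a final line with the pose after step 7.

0 120/17 24/5 -24/5 -804/85 6 -6 W
1 20/3 12 -12 -38/3 7 -6 N
2 24 24 -24 -36 7 -7 E
3 30 6 -6 -33 6 -7 S
4 120/17 24/5 -24/5 -804/85 6 -6 W
5 20/3 12 -12 -38/3 7 -6 N
6 24 24 -24 -36 7 -7 E
7 30 6 -6 -33 6 -7 S
final 6 -6 W

n=0: pose=(6,-6,W); sL=120/17, sR=24/5; mL=-24/5, mR=-804/85; mL+mR=-1212/85 → advance -1; mR−mL=-396/85 → turn -1·90°
n=1: pose=(7,-6,N); sL=20/3, sR=12; mL=-12, mR=-38/3; mL+mR=-74/3 → advance -1; mR−mL=-2/3 → turn -1·90°
n=2: pose=(7,-7,E); sL=24, sR=24; mL=-24, mR=-36; mL+mR=-60 → advance -1; mR−mL=-12 → turn -1·90°
n=3: pose=(6,-7,S); sL=30, sR=6; mL=-6, mR=-33; mL+mR=-39 → advance -1; mR−mL=-27 → turn -1·90°
n=4: pose=(6,-6,W); sL=120/17, sR=24/5; mL=-24/5, mR=-804/85; mL+mR=-1212/85 → advance -1; mR−mL=-396/85 → turn -1·90°
n=5: pose=(7,-6,N); sL=20/3, sR=12; mL=-12, mR=-38/3; mL+mR=-74/3 → advance -1; mR−mL=-2/3 → turn -1·90°
n=6: pose=(7,-7,E); sL=24, sR=24; mL=-24, mR=-36; mL+mR=-60 → advance -1; mR−mL=-12 → turn -1·90°
n=7: pose=(6,-7,S); sL=30, sR=6; mL=-6, mR=-33; mL+mR=-39 → advance -1; mR−mL=-27 → turn -1·90°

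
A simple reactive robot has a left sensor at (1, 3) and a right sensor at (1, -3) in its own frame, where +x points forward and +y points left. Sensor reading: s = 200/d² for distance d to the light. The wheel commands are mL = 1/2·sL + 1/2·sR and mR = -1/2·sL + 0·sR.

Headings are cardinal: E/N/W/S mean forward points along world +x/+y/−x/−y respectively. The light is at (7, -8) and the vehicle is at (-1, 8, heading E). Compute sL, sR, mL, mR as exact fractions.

left sensor world pos  = (0, 11); dL² = 410
right sensor world pos = (0, 5); dR² = 218
sL = 200/410 = 20/41
sR = 200/218 = 100/109
mL = 1/2·sL + 1/2·sR = 3140/4469
mR = -1/2·sL + 0·sR = -10/41

20/41 100/109 3140/4469 -10/41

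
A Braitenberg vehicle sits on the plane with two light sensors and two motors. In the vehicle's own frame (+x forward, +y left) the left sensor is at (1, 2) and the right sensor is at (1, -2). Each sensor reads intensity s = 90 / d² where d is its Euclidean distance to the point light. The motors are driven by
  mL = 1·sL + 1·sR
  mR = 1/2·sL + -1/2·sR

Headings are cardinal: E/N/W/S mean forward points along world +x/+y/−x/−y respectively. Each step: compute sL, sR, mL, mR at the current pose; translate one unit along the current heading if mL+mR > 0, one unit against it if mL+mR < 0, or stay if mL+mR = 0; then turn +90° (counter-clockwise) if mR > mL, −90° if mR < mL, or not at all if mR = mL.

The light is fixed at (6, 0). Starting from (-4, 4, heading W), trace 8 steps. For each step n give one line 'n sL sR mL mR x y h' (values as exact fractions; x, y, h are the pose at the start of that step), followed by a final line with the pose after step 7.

0 18/25 90/157 5076/3925 288/3925 -4 4 W
1 45/97 45/53 6750/5141 -990/5141 -5 4 N
2 90/149 90/109 23220/16241 -1800/16241 -5 5 E
3 9/8 9/16 27/16 9/32 -4 5 S
4 18/25 90/157 5076/3925 288/3925 -4 4 W
5 45/97 45/53 6750/5141 -990/5141 -5 4 N
6 90/149 90/109 23220/16241 -1800/16241 -5 5 E
7 9/8 9/16 27/16 9/32 -4 5 S
final -4 4 W

n=0: pose=(-4,4,W); sL=18/25, sR=90/157; mL=5076/3925, mR=288/3925; mL+mR=5364/3925 → advance +1; mR−mL=-4788/3925 → turn -1·90°
n=1: pose=(-5,4,N); sL=45/97, sR=45/53; mL=6750/5141, mR=-990/5141; mL+mR=5760/5141 → advance +1; mR−mL=-7740/5141 → turn -1·90°
n=2: pose=(-5,5,E); sL=90/149, sR=90/109; mL=23220/16241, mR=-1800/16241; mL+mR=21420/16241 → advance +1; mR−mL=-25020/16241 → turn -1·90°
n=3: pose=(-4,5,S); sL=9/8, sR=9/16; mL=27/16, mR=9/32; mL+mR=63/32 → advance +1; mR−mL=-45/32 → turn -1·90°
n=4: pose=(-4,4,W); sL=18/25, sR=90/157; mL=5076/3925, mR=288/3925; mL+mR=5364/3925 → advance +1; mR−mL=-4788/3925 → turn -1·90°
n=5: pose=(-5,4,N); sL=45/97, sR=45/53; mL=6750/5141, mR=-990/5141; mL+mR=5760/5141 → advance +1; mR−mL=-7740/5141 → turn -1·90°
n=6: pose=(-5,5,E); sL=90/149, sR=90/109; mL=23220/16241, mR=-1800/16241; mL+mR=21420/16241 → advance +1; mR−mL=-25020/16241 → turn -1·90°
n=7: pose=(-4,5,S); sL=9/8, sR=9/16; mL=27/16, mR=9/32; mL+mR=63/32 → advance +1; mR−mL=-45/32 → turn -1·90°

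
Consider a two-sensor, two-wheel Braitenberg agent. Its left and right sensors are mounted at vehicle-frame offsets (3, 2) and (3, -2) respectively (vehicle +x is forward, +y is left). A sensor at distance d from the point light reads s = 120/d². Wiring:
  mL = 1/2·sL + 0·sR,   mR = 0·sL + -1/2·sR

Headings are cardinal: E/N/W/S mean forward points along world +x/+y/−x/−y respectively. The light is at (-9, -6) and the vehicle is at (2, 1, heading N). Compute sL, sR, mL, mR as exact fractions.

120/181 120/269 60/181 -60/269

left sensor world pos  = (0, 4); dL² = 181
right sensor world pos = (4, 4); dR² = 269
sL = 120/181 = 120/181
sR = 120/269 = 120/269
mL = 1/2·sL + 0·sR = 60/181
mR = 0·sL + -1/2·sR = -60/269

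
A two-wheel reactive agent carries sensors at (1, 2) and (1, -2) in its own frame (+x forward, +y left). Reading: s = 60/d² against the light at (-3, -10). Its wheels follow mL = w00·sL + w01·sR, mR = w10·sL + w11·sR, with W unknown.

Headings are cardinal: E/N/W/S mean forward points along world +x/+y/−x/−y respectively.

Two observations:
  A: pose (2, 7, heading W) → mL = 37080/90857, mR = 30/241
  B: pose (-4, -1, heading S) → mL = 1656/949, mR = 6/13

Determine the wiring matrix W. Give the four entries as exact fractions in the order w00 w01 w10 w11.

1 1 1/2 0

obs A: pose=(2,7,W) → sL=60/241, sR=60/377, mL=37080/90857, mR=30/241
obs B: pose=(-4,-1,S) → sL=12/13, sR=60/73, mL=1656/949, mR=6/13
sensor matrix S = [[60/241, 60/377], [12/13, 60/73]]; det S = 4976640/86223293
solve [mL_A; mL_B] = S·[w00; w01] and [mR_A; mR_B] = S·[w10; w11]:
  w00 = 1, w01 = 1, w10 = 1/2, w11 = 0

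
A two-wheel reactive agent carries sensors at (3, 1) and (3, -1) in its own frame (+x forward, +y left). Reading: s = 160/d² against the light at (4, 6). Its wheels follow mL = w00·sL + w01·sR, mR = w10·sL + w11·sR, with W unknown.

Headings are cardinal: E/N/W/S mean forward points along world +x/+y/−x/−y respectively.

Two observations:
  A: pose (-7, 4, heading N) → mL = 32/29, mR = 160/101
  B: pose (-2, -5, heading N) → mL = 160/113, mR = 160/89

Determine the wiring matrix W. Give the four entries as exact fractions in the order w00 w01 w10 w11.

obs A: pose=(-7,4,N) → sL=32/29, sR=160/101, mL=32/29, mR=160/101
obs B: pose=(-2,-5,N) → sL=160/113, sR=160/89, mL=160/113, mR=160/89
sensor matrix S = [[32/29, 160/101], [160/113, 160/89]]; det S = -7639040/29456953
solve [mL_A; mL_B] = S·[w00; w01] and [mR_A; mR_B] = S·[w10; w11]:
  w00 = 1, w01 = 0, w10 = 0, w11 = 1

1 0 0 1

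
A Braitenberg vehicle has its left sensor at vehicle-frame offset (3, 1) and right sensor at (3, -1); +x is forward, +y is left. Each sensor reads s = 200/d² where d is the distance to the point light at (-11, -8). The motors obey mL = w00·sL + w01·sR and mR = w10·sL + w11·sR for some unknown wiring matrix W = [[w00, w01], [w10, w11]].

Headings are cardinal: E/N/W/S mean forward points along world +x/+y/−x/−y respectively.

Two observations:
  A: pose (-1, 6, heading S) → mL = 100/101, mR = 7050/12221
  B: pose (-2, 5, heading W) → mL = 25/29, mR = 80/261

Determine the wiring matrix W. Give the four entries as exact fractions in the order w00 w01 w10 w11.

0 1 -1/2 1

obs A: pose=(-1,6,S) → sL=100/121, sR=100/101, mL=100/101, mR=7050/12221
obs B: pose=(-2,5,W) → sL=10/9, sR=25/29, mL=25/29, mR=80/261
sensor matrix S = [[100/121, 100/101], [10/9, 25/29]]; det S = -1236500/3189681
solve [mL_A; mL_B] = S·[w00; w01] and [mR_A; mR_B] = S·[w10; w11]:
  w00 = 0, w01 = 1, w10 = -1/2, w11 = 1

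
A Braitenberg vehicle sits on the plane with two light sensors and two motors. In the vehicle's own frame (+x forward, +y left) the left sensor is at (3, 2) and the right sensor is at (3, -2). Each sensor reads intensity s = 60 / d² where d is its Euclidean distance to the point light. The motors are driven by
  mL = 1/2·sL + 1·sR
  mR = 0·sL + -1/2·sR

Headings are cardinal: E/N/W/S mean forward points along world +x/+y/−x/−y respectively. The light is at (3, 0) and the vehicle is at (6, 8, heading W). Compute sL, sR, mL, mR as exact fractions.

left sensor world pos  = (3, 6); dL² = 36
right sensor world pos = (3, 10); dR² = 100
sL = 60/36 = 5/3
sR = 60/100 = 3/5
mL = 1/2·sL + 1·sR = 43/30
mR = 0·sL + -1/2·sR = -3/10

5/3 3/5 43/30 -3/10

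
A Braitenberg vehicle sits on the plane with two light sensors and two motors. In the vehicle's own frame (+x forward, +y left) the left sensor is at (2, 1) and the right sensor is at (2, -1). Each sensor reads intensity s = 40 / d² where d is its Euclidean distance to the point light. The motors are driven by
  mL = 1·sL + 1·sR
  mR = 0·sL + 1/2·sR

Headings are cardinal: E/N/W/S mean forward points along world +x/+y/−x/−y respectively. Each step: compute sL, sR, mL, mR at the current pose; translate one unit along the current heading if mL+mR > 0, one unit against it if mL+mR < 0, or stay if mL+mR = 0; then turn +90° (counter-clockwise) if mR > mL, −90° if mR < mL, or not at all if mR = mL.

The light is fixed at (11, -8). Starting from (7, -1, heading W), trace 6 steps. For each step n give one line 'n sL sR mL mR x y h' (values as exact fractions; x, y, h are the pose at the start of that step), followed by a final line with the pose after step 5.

n=0: pose=(7,-1,W); sL=5/9, sR=2/5; mL=43/45, mR=1/5; mL+mR=52/45 → advance +1; mR−mL=-34/45 → turn -1·90°
n=1: pose=(6,-1,N); sL=40/117, sR=40/97; mL=8560/11349, mR=20/97; mL+mR=10900/11349 → advance +1; mR−mL=-6220/11349 → turn -1·90°
n=2: pose=(6,0,E); sL=4/9, sR=20/29; mL=296/261, mR=10/29; mL+mR=386/261 → advance +1; mR−mL=-206/261 → turn -1·90°
n=3: pose=(7,0,S); sL=8/9, sR=40/61; mL=848/549, mR=20/61; mL+mR=1028/549 → advance +1; mR−mL=-668/549 → turn -1·90°
n=4: pose=(7,-1,W); sL=5/9, sR=2/5; mL=43/45, mR=1/5; mL+mR=52/45 → advance +1; mR−mL=-34/45 → turn -1·90°
n=5: pose=(6,-1,N); sL=40/117, sR=40/97; mL=8560/11349, mR=20/97; mL+mR=10900/11349 → advance +1; mR−mL=-6220/11349 → turn -1·90°

0 5/9 2/5 43/45 1/5 7 -1 W
1 40/117 40/97 8560/11349 20/97 6 -1 N
2 4/9 20/29 296/261 10/29 6 0 E
3 8/9 40/61 848/549 20/61 7 0 S
4 5/9 2/5 43/45 1/5 7 -1 W
5 40/117 40/97 8560/11349 20/97 6 -1 N
final 6 0 E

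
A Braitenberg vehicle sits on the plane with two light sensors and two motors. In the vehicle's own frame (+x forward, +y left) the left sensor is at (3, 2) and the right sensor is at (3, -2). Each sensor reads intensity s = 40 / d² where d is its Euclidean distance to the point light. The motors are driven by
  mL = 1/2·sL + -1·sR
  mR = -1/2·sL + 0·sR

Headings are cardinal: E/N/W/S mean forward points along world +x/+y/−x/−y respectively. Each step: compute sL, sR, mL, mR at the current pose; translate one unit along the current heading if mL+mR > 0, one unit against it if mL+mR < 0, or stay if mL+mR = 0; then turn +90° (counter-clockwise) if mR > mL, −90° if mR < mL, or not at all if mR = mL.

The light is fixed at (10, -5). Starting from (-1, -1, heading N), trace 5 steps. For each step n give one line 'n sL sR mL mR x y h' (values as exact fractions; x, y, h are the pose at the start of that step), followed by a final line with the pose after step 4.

0 20/109 4/13 -306/1417 -10/109 -1 -1 N
1 40/197 40/221 -3460/43537 -20/197 -1 -2 W
2 2/9 2/5 -13/45 -1/9 0 -2 N
3 40/169 8/37 -612/6253 -20/169 0 -3 W
4 20/73 20/37 -1090/2701 -10/73 1 -3 N
final 1 -4 W

n=0: pose=(-1,-1,N); sL=20/109, sR=4/13; mL=-306/1417, mR=-10/109; mL+mR=-4/13 → advance -1; mR−mL=176/1417 → turn +1·90°
n=1: pose=(-1,-2,W); sL=40/197, sR=40/221; mL=-3460/43537, mR=-20/197; mL+mR=-40/221 → advance -1; mR−mL=-960/43537 → turn -1·90°
n=2: pose=(0,-2,N); sL=2/9, sR=2/5; mL=-13/45, mR=-1/9; mL+mR=-2/5 → advance -1; mR−mL=8/45 → turn +1·90°
n=3: pose=(0,-3,W); sL=40/169, sR=8/37; mL=-612/6253, mR=-20/169; mL+mR=-8/37 → advance -1; mR−mL=-128/6253 → turn -1·90°
n=4: pose=(1,-3,N); sL=20/73, sR=20/37; mL=-1090/2701, mR=-10/73; mL+mR=-20/37 → advance -1; mR−mL=720/2701 → turn +1·90°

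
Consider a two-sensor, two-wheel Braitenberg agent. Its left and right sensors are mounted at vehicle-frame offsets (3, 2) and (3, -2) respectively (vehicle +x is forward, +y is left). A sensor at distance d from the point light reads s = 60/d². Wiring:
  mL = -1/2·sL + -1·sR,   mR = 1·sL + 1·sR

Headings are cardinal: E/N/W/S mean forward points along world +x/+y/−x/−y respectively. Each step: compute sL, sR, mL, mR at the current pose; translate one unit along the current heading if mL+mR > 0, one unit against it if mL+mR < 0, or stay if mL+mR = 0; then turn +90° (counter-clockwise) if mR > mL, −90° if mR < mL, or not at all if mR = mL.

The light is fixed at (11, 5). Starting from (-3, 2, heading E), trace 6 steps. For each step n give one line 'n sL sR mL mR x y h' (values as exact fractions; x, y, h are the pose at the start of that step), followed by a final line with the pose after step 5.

0 30/61 30/73 -2925/4453 4020/4453 -3 2 E
1 4/15 60/121 -1142/1815 1384/1815 -2 2 N
2 15/68 15/64 -375/1088 495/1088 -2 3 W
3 60/169 60/281 -18570/47489 27000/47489 -3 3 S
4 30/61 30/73 -2925/4453 4020/4453 -3 2 E
5 4/15 60/121 -1142/1815 1384/1815 -2 2 N
final -2 3 W

n=0: pose=(-3,2,E); sL=30/61, sR=30/73; mL=-2925/4453, mR=4020/4453; mL+mR=15/61 → advance +1; mR−mL=6945/4453 → turn +1·90°
n=1: pose=(-2,2,N); sL=4/15, sR=60/121; mL=-1142/1815, mR=1384/1815; mL+mR=2/15 → advance +1; mR−mL=842/605 → turn +1·90°
n=2: pose=(-2,3,W); sL=15/68, sR=15/64; mL=-375/1088, mR=495/1088; mL+mR=15/136 → advance +1; mR−mL=435/544 → turn +1·90°
n=3: pose=(-3,3,S); sL=60/169, sR=60/281; mL=-18570/47489, mR=27000/47489; mL+mR=30/169 → advance +1; mR−mL=45570/47489 → turn +1·90°
n=4: pose=(-3,2,E); sL=30/61, sR=30/73; mL=-2925/4453, mR=4020/4453; mL+mR=15/61 → advance +1; mR−mL=6945/4453 → turn +1·90°
n=5: pose=(-2,2,N); sL=4/15, sR=60/121; mL=-1142/1815, mR=1384/1815; mL+mR=2/15 → advance +1; mR−mL=842/605 → turn +1·90°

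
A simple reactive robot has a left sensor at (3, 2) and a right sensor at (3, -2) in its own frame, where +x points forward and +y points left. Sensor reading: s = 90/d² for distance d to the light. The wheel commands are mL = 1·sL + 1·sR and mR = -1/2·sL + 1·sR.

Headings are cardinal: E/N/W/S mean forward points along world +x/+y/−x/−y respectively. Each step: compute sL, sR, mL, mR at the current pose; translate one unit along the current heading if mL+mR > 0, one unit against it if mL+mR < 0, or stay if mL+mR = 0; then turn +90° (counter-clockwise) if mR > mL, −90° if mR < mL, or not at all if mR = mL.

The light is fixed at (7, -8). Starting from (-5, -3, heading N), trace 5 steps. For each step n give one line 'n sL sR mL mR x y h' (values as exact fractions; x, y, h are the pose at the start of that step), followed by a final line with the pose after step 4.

0 9/26 45/82 477/533 801/2132 -5 -3 N
1 18/29 90/97 4356/2813 1737/2813 -5 -2 E
2 1 45/89 134/89 1/178 -4 -2 S
3 18/41 18/49 1620/2009 297/2009 -4 -3 W
4 9/26 45/82 477/533 801/2132 -5 -3 N
final -5 -2 E

n=0: pose=(-5,-3,N); sL=9/26, sR=45/82; mL=477/533, mR=801/2132; mL+mR=2709/2132 → advance +1; mR−mL=-27/52 → turn -1·90°
n=1: pose=(-5,-2,E); sL=18/29, sR=90/97; mL=4356/2813, mR=1737/2813; mL+mR=6093/2813 → advance +1; mR−mL=-27/29 → turn -1·90°
n=2: pose=(-4,-2,S); sL=1, sR=45/89; mL=134/89, mR=1/178; mL+mR=269/178 → advance +1; mR−mL=-3/2 → turn -1·90°
n=3: pose=(-4,-3,W); sL=18/41, sR=18/49; mL=1620/2009, mR=297/2009; mL+mR=1917/2009 → advance +1; mR−mL=-27/41 → turn -1·90°
n=4: pose=(-5,-3,N); sL=9/26, sR=45/82; mL=477/533, mR=801/2132; mL+mR=2709/2132 → advance +1; mR−mL=-27/52 → turn -1·90°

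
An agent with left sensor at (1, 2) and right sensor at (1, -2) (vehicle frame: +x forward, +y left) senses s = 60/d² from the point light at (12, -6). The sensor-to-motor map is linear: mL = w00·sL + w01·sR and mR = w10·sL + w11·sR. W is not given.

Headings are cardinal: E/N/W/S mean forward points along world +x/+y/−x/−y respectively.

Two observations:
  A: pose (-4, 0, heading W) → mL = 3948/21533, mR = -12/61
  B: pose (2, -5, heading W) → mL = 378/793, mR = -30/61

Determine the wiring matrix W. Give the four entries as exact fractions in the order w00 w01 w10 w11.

obs A: pose=(-4,0,W) → sL=12/61, sR=60/353, mL=3948/21533, mR=-12/61
obs B: pose=(2,-5,W) → sL=30/61, sR=6/13, mL=378/793, mR=-30/61
sensor matrix S = [[12/61, 60/353], [30/61, 6/13]]; det S = 2016/279929
solve [mL_A; mL_B] = S·[w00; w01] and [mR_A; mR_B] = S·[w10; w11]:
  w00 = 1/2, w01 = 1/2, w10 = -1, w11 = 0

1/2 1/2 -1 0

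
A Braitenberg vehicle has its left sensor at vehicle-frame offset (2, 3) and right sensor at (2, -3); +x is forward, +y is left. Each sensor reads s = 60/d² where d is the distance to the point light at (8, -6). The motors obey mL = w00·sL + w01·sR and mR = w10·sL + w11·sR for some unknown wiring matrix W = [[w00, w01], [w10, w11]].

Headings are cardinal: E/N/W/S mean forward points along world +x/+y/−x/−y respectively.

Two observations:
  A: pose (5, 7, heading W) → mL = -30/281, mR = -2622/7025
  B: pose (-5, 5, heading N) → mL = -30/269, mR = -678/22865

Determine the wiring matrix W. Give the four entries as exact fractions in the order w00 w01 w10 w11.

0 -1/2 -1 1/2

obs A: pose=(5,7,W) → sL=12/25, sR=60/281, mL=-30/281, mR=-2622/7025
obs B: pose=(-5,5,N) → sL=12/85, sR=60/269, mL=-30/269, mR=-678/22865
sensor matrix S = [[12/25, 60/281], [12/85, 60/269]]; det S = 494208/6425065
solve [mL_A; mL_B] = S·[w00; w01] and [mR_A; mR_B] = S·[w10; w11]:
  w00 = 0, w01 = -1/2, w10 = -1, w11 = 1/2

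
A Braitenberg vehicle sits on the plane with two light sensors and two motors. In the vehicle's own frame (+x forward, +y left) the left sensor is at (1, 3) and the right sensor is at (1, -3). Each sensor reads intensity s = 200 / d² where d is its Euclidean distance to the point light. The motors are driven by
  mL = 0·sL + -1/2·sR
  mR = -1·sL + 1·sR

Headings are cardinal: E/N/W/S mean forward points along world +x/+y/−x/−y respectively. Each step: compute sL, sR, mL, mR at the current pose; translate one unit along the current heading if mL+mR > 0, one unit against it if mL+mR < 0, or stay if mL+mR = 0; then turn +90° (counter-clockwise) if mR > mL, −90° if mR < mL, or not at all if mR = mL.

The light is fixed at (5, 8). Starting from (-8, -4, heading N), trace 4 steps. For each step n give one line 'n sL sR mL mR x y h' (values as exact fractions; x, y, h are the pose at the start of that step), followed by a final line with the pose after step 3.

0 200/377 200/221 -100/221 2400/6409 -8 -4 N
1 50/113 25/37 -25/74 975/4181 -8 -5 W
2 200/277 200/421 -100/421 -28800/116617 -7 -5 S
3 100/197 4/5 -2/5 288/985 -7 -4 W
final -6 -4 S

n=0: pose=(-8,-4,N); sL=200/377, sR=200/221; mL=-100/221, mR=2400/6409; mL+mR=-500/6409 → advance -1; mR−mL=5300/6409 → turn +1·90°
n=1: pose=(-8,-5,W); sL=50/113, sR=25/37; mL=-25/74, mR=975/4181; mL+mR=-875/8362 → advance -1; mR−mL=4775/8362 → turn +1·90°
n=2: pose=(-7,-5,S); sL=200/277, sR=200/421; mL=-100/421, mR=-28800/116617; mL+mR=-56500/116617 → advance -1; mR−mL=-1100/116617 → turn -1·90°
n=3: pose=(-7,-4,W); sL=100/197, sR=4/5; mL=-2/5, mR=288/985; mL+mR=-106/985 → advance -1; mR−mL=682/985 → turn +1·90°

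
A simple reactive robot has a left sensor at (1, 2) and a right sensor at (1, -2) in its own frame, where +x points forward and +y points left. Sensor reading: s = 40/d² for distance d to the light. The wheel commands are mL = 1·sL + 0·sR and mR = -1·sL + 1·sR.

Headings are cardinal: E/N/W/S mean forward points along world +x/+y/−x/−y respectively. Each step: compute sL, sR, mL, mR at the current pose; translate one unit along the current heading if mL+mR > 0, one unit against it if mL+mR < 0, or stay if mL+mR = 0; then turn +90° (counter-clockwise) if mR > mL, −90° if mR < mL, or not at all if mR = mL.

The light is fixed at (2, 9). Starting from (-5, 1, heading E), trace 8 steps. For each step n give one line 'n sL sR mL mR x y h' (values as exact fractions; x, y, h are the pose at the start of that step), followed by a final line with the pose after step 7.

0 5/9 5/17 5/9 -40/153 -5 1 E
1 40/97 8/29 40/97 -384/2813 -4 1 S
2 4/17 20/49 4/17 144/833 -4 0 W
3 8/29 40/89 8/29 448/2581 -5 0 N
4 5/9 5/17 5/9 -40/153 -5 1 E
5 40/97 8/29 40/97 -384/2813 -4 1 S
6 4/17 20/49 4/17 144/833 -4 0 W
7 8/29 40/89 8/29 448/2581 -5 0 N
final -5 1 E

n=0: pose=(-5,1,E); sL=5/9, sR=5/17; mL=5/9, mR=-40/153; mL+mR=5/17 → advance +1; mR−mL=-125/153 → turn -1·90°
n=1: pose=(-4,1,S); sL=40/97, sR=8/29; mL=40/97, mR=-384/2813; mL+mR=8/29 → advance +1; mR−mL=-1544/2813 → turn -1·90°
n=2: pose=(-4,0,W); sL=4/17, sR=20/49; mL=4/17, mR=144/833; mL+mR=20/49 → advance +1; mR−mL=-52/833 → turn -1·90°
n=3: pose=(-5,0,N); sL=8/29, sR=40/89; mL=8/29, mR=448/2581; mL+mR=40/89 → advance +1; mR−mL=-264/2581 → turn -1·90°
n=4: pose=(-5,1,E); sL=5/9, sR=5/17; mL=5/9, mR=-40/153; mL+mR=5/17 → advance +1; mR−mL=-125/153 → turn -1·90°
n=5: pose=(-4,1,S); sL=40/97, sR=8/29; mL=40/97, mR=-384/2813; mL+mR=8/29 → advance +1; mR−mL=-1544/2813 → turn -1·90°
n=6: pose=(-4,0,W); sL=4/17, sR=20/49; mL=4/17, mR=144/833; mL+mR=20/49 → advance +1; mR−mL=-52/833 → turn -1·90°
n=7: pose=(-5,0,N); sL=8/29, sR=40/89; mL=8/29, mR=448/2581; mL+mR=40/89 → advance +1; mR−mL=-264/2581 → turn -1·90°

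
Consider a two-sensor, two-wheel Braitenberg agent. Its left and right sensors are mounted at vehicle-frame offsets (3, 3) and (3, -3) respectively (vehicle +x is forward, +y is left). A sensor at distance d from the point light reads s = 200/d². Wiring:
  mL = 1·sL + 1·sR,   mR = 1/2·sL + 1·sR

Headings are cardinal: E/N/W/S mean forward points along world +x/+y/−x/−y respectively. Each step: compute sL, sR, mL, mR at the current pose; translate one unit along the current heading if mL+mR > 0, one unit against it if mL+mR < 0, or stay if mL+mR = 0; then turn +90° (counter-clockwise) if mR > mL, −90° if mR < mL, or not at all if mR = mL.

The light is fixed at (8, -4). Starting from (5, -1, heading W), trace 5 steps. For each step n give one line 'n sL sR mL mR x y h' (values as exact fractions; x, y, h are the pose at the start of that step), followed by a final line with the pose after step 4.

0 50/9 25/9 25/3 50/9 5 -1 W
1 40/17 200/37 4880/629 4140/629 4 -1 N
2 4 100 104 102 4 0 E
3 200 200/37 7600/37 3900/37 5 0 S
4 50/9 25/9 25/3 50/9 5 -1 W
final 4 -1 N

n=0: pose=(5,-1,W); sL=50/9, sR=25/9; mL=25/3, mR=50/9; mL+mR=125/9 → advance +1; mR−mL=-25/9 → turn -1·90°
n=1: pose=(4,-1,N); sL=40/17, sR=200/37; mL=4880/629, mR=4140/629; mL+mR=9020/629 → advance +1; mR−mL=-20/17 → turn -1·90°
n=2: pose=(4,0,E); sL=4, sR=100; mL=104, mR=102; mL+mR=206 → advance +1; mR−mL=-2 → turn -1·90°
n=3: pose=(5,0,S); sL=200, sR=200/37; mL=7600/37, mR=3900/37; mL+mR=11500/37 → advance +1; mR−mL=-100 → turn -1·90°
n=4: pose=(5,-1,W); sL=50/9, sR=25/9; mL=25/3, mR=50/9; mL+mR=125/9 → advance +1; mR−mL=-25/9 → turn -1·90°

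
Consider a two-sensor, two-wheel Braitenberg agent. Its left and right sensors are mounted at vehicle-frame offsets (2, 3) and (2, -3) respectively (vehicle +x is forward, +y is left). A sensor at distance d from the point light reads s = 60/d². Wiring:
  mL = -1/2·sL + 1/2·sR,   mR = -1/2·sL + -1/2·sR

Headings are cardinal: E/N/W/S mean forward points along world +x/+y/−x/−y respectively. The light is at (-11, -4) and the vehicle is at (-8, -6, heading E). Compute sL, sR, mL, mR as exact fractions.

left sensor world pos  = (-6, -3); dL² = 26
right sensor world pos = (-6, -9); dR² = 50
sL = 60/26 = 30/13
sR = 60/50 = 6/5
mL = -1/2·sL + 1/2·sR = -36/65
mR = -1/2·sL + -1/2·sR = -114/65

30/13 6/5 -36/65 -114/65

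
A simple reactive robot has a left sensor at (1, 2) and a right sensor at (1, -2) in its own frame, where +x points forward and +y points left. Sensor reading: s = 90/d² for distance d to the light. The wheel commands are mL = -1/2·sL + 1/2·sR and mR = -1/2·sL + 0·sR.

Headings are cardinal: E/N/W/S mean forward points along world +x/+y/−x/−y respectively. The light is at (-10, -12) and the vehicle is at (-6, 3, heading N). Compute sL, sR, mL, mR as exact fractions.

9/26 45/146 -18/949 -9/52

left sensor world pos  = (-8, 4); dL² = 260
right sensor world pos = (-4, 4); dR² = 292
sL = 90/260 = 9/26
sR = 90/292 = 45/146
mL = -1/2·sL + 1/2·sR = -18/949
mR = -1/2·sL + 0·sR = -9/52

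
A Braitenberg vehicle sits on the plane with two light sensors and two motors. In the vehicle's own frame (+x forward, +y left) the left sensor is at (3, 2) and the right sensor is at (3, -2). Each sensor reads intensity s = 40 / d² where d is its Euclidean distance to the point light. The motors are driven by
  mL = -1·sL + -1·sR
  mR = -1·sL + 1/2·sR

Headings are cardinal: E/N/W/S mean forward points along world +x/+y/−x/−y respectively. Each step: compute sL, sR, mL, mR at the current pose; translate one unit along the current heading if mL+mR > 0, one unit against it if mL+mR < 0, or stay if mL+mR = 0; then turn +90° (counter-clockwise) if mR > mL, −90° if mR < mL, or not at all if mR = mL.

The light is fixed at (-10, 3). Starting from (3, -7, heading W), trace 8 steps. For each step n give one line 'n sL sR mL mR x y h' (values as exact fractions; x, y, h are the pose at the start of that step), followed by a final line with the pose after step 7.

n=0: pose=(3,-7,W); sL=10/61, sR=10/41; mL=-1020/2501, mR=-105/2501; mL+mR=-1125/2501 → advance -1; mR−mL=15/41 → turn +1·90°
n=1: pose=(4,-7,S); sL=8/85, sR=40/313; mL=-5904/26605, mR=-804/26605; mL+mR=-6708/26605 → advance -1; mR−mL=60/313 → turn +1·90°
n=2: pose=(4,-6,E); sL=20/169, sR=4/41; mL=-1496/6929, mR=-482/6929; mL+mR=-1978/6929 → advance -1; mR−mL=6/41 → turn +1·90°
n=3: pose=(3,-6,N); sL=40/157, sR=40/261; mL=-16720/40977, mR=-7300/40977; mL+mR=-24020/40977 → advance -1; mR−mL=20/87 → turn +1·90°
n=4: pose=(3,-7,W); sL=10/61, sR=10/41; mL=-1020/2501, mR=-105/2501; mL+mR=-1125/2501 → advance -1; mR−mL=15/41 → turn +1·90°
n=5: pose=(4,-7,S); sL=8/85, sR=40/313; mL=-5904/26605, mR=-804/26605; mL+mR=-6708/26605 → advance -1; mR−mL=60/313 → turn +1·90°
n=6: pose=(4,-6,E); sL=20/169, sR=4/41; mL=-1496/6929, mR=-482/6929; mL+mR=-1978/6929 → advance -1; mR−mL=6/41 → turn +1·90°
n=7: pose=(3,-6,N); sL=40/157, sR=40/261; mL=-16720/40977, mR=-7300/40977; mL+mR=-24020/40977 → advance -1; mR−mL=20/87 → turn +1·90°

0 10/61 10/41 -1020/2501 -105/2501 3 -7 W
1 8/85 40/313 -5904/26605 -804/26605 4 -7 S
2 20/169 4/41 -1496/6929 -482/6929 4 -6 E
3 40/157 40/261 -16720/40977 -7300/40977 3 -6 N
4 10/61 10/41 -1020/2501 -105/2501 3 -7 W
5 8/85 40/313 -5904/26605 -804/26605 4 -7 S
6 20/169 4/41 -1496/6929 -482/6929 4 -6 E
7 40/157 40/261 -16720/40977 -7300/40977 3 -6 N
final 3 -7 W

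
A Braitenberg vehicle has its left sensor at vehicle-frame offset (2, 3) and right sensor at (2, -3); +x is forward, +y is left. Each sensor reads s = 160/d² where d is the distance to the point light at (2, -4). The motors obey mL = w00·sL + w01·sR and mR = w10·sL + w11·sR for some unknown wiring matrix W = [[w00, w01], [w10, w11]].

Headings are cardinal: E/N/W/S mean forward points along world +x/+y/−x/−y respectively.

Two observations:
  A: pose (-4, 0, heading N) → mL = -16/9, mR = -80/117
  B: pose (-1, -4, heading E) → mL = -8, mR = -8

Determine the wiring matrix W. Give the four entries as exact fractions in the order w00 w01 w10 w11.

obs A: pose=(-4,0,N) → sL=160/117, sR=32/9, mL=-16/9, mR=-80/117
obs B: pose=(-1,-4,E) → sL=16, sR=16, mL=-8, mR=-8
sensor matrix S = [[160/117, 32/9], [16, 16]]; det S = -4096/117
solve [mL_A; mL_B] = S·[w00; w01] and [mR_A; mR_B] = S·[w10; w11]:
  w00 = 0, w01 = -1/2, w10 = -1/2, w11 = 0

0 -1/2 -1/2 0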